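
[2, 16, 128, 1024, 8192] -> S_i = 2*8^i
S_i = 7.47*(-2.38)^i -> [7.47, -17.78, 42.31, -100.71, 239.68]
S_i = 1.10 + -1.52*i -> [1.1, -0.42, -1.94, -3.46, -4.98]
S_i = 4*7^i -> [4, 28, 196, 1372, 9604]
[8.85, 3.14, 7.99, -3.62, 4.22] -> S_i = Random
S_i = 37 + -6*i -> [37, 31, 25, 19, 13]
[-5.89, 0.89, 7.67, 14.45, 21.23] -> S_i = -5.89 + 6.78*i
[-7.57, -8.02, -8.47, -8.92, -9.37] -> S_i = -7.57 + -0.45*i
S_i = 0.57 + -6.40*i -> [0.57, -5.83, -12.23, -18.63, -25.03]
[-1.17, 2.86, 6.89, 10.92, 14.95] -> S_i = -1.17 + 4.03*i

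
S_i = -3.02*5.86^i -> [-3.02, -17.7, -103.71, -607.71, -3561.21]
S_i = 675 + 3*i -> [675, 678, 681, 684, 687]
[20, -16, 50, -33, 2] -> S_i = Random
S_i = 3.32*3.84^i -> [3.32, 12.75, 48.96, 187.99, 721.88]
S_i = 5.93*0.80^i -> [5.93, 4.74, 3.8, 3.04, 2.43]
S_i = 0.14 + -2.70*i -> [0.14, -2.56, -5.26, -7.96, -10.66]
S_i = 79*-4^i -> [79, -316, 1264, -5056, 20224]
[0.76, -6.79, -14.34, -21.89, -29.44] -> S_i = 0.76 + -7.55*i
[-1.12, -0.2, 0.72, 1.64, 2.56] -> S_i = -1.12 + 0.92*i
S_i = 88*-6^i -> [88, -528, 3168, -19008, 114048]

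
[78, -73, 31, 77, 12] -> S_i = Random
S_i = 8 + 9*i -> [8, 17, 26, 35, 44]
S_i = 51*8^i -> [51, 408, 3264, 26112, 208896]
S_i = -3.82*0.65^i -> [-3.82, -2.48, -1.61, -1.05, -0.68]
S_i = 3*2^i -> [3, 6, 12, 24, 48]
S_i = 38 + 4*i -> [38, 42, 46, 50, 54]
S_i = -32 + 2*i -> [-32, -30, -28, -26, -24]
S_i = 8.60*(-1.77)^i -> [8.6, -15.22, 26.94, -47.69, 84.41]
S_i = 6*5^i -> [6, 30, 150, 750, 3750]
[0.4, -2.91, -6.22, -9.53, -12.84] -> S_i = 0.40 + -3.31*i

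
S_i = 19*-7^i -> [19, -133, 931, -6517, 45619]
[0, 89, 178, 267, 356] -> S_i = 0 + 89*i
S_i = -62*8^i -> [-62, -496, -3968, -31744, -253952]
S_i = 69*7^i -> [69, 483, 3381, 23667, 165669]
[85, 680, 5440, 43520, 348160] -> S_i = 85*8^i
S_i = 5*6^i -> [5, 30, 180, 1080, 6480]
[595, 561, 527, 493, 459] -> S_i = 595 + -34*i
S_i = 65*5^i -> [65, 325, 1625, 8125, 40625]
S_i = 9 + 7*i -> [9, 16, 23, 30, 37]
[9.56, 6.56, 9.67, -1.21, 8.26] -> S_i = Random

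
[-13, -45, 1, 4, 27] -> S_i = Random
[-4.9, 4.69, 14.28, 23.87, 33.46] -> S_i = -4.90 + 9.59*i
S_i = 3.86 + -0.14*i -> [3.86, 3.72, 3.58, 3.44, 3.3]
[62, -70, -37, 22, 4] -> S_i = Random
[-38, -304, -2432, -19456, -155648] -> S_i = -38*8^i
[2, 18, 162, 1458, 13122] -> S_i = 2*9^i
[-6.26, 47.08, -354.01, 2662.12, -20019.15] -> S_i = -6.26*(-7.52)^i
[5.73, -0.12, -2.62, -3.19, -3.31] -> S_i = Random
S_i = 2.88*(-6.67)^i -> [2.88, -19.21, 128.13, -854.61, 5700.28]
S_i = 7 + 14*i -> [7, 21, 35, 49, 63]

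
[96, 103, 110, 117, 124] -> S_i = 96 + 7*i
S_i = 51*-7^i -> [51, -357, 2499, -17493, 122451]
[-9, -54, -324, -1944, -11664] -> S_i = -9*6^i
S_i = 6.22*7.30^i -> [6.22, 45.41, 331.46, 2419.69, 17663.71]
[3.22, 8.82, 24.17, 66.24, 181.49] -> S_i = 3.22*2.74^i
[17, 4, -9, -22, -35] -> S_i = 17 + -13*i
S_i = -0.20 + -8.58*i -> [-0.2, -8.78, -17.36, -25.94, -34.52]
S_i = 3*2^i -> [3, 6, 12, 24, 48]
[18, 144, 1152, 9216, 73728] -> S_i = 18*8^i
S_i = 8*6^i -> [8, 48, 288, 1728, 10368]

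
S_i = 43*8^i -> [43, 344, 2752, 22016, 176128]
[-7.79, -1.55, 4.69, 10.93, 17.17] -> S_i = -7.79 + 6.24*i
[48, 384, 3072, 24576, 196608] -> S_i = 48*8^i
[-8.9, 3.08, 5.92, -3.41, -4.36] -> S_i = Random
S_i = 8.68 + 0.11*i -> [8.68, 8.79, 8.9, 9.01, 9.12]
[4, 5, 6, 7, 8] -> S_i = 4 + 1*i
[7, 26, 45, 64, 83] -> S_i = 7 + 19*i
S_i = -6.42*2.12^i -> [-6.42, -13.61, -28.85, -61.17, -129.68]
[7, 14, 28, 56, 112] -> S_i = 7*2^i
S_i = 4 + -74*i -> [4, -70, -144, -218, -292]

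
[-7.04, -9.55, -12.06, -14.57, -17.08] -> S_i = -7.04 + -2.51*i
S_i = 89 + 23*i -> [89, 112, 135, 158, 181]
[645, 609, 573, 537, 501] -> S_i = 645 + -36*i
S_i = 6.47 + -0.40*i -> [6.47, 6.07, 5.67, 5.27, 4.87]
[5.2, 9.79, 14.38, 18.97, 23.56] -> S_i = 5.20 + 4.59*i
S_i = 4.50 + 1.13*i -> [4.5, 5.63, 6.76, 7.89, 9.02]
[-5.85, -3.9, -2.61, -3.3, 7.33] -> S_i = Random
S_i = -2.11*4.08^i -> [-2.11, -8.61, -35.12, -143.31, -584.69]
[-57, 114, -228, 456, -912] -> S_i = -57*-2^i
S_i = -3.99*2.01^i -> [-3.99, -8.02, -16.12, -32.4, -65.13]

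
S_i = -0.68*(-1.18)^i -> [-0.68, 0.8, -0.95, 1.12, -1.32]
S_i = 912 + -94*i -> [912, 818, 724, 630, 536]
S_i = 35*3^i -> [35, 105, 315, 945, 2835]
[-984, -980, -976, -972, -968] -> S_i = -984 + 4*i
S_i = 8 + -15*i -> [8, -7, -22, -37, -52]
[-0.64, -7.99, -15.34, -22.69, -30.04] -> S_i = -0.64 + -7.35*i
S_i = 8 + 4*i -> [8, 12, 16, 20, 24]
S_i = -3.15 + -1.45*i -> [-3.15, -4.6, -6.05, -7.5, -8.95]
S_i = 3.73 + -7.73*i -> [3.73, -4.0, -11.73, -19.46, -27.19]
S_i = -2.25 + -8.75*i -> [-2.25, -11.0, -19.75, -28.5, -37.25]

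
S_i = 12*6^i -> [12, 72, 432, 2592, 15552]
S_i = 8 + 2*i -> [8, 10, 12, 14, 16]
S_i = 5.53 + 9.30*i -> [5.53, 14.83, 24.13, 33.43, 42.73]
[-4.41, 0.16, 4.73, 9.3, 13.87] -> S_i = -4.41 + 4.57*i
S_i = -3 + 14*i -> [-3, 11, 25, 39, 53]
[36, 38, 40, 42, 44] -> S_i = 36 + 2*i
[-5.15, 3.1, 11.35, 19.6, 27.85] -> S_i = -5.15 + 8.25*i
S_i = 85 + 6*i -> [85, 91, 97, 103, 109]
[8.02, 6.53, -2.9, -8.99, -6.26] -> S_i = Random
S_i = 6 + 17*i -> [6, 23, 40, 57, 74]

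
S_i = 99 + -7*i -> [99, 92, 85, 78, 71]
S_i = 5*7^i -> [5, 35, 245, 1715, 12005]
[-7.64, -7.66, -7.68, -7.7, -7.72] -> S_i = -7.64 + -0.02*i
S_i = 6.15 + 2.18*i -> [6.15, 8.33, 10.51, 12.69, 14.87]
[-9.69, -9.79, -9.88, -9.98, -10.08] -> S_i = -9.69*1.01^i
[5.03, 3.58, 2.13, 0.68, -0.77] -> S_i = 5.03 + -1.45*i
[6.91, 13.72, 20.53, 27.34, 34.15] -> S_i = 6.91 + 6.81*i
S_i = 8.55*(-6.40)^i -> [8.55, -54.72, 350.21, -2241.33, 14344.52]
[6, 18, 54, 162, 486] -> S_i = 6*3^i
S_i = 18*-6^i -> [18, -108, 648, -3888, 23328]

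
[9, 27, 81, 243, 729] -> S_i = 9*3^i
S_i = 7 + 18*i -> [7, 25, 43, 61, 79]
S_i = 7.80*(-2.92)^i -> [7.8, -22.78, 66.51, -194.2, 567.06]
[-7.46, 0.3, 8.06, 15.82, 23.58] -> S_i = -7.46 + 7.76*i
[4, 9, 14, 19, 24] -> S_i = 4 + 5*i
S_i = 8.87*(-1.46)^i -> [8.87, -12.95, 18.91, -27.6, 40.3]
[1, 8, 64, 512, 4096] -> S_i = 1*8^i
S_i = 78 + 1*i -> [78, 79, 80, 81, 82]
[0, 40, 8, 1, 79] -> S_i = Random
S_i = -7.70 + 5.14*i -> [-7.7, -2.56, 2.58, 7.72, 12.86]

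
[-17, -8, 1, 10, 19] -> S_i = -17 + 9*i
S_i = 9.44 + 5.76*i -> [9.44, 15.2, 20.96, 26.72, 32.48]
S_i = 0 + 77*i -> [0, 77, 154, 231, 308]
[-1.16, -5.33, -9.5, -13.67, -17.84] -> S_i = -1.16 + -4.17*i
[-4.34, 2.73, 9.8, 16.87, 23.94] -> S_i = -4.34 + 7.07*i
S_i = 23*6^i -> [23, 138, 828, 4968, 29808]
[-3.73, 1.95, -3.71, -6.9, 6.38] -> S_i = Random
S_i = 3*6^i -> [3, 18, 108, 648, 3888]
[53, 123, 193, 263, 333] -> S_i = 53 + 70*i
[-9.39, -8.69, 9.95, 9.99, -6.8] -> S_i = Random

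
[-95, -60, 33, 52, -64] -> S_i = Random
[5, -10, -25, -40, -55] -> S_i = 5 + -15*i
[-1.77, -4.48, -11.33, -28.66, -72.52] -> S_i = -1.77*2.53^i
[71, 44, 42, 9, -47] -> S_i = Random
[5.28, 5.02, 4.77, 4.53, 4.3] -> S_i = 5.28*0.95^i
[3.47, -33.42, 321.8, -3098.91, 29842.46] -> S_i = 3.47*(-9.63)^i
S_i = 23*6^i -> [23, 138, 828, 4968, 29808]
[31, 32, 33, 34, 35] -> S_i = 31 + 1*i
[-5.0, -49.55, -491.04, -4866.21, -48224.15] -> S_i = -5.00*9.91^i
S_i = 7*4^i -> [7, 28, 112, 448, 1792]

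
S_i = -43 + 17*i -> [-43, -26, -9, 8, 25]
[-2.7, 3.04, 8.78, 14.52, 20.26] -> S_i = -2.70 + 5.74*i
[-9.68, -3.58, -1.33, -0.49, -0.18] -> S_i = -9.68*0.37^i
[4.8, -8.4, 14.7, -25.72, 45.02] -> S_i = 4.80*(-1.75)^i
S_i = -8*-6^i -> [-8, 48, -288, 1728, -10368]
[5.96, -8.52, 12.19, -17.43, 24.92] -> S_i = 5.96*(-1.43)^i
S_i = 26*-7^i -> [26, -182, 1274, -8918, 62426]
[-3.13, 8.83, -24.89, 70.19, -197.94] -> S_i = -3.13*(-2.82)^i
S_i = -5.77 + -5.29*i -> [-5.77, -11.06, -16.35, -21.64, -26.93]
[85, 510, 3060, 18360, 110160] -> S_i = 85*6^i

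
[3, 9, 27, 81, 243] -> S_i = 3*3^i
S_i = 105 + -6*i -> [105, 99, 93, 87, 81]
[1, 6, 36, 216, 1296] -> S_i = 1*6^i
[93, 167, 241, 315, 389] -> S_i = 93 + 74*i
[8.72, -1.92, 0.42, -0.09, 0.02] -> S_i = 8.72*(-0.22)^i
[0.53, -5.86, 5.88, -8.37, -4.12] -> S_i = Random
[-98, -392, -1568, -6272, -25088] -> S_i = -98*4^i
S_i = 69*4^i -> [69, 276, 1104, 4416, 17664]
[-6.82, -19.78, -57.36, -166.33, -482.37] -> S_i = -6.82*2.90^i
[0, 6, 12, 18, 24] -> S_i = 0 + 6*i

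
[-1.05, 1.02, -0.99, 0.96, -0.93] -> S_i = -1.05*(-0.97)^i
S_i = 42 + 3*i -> [42, 45, 48, 51, 54]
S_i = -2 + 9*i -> [-2, 7, 16, 25, 34]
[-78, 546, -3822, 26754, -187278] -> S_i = -78*-7^i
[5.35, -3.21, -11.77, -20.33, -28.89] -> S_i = 5.35 + -8.56*i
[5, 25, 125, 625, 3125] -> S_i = 5*5^i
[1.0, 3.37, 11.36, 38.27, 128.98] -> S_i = 1.00*3.37^i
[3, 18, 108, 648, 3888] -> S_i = 3*6^i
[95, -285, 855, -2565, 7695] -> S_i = 95*-3^i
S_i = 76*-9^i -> [76, -684, 6156, -55404, 498636]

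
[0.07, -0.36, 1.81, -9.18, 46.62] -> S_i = 0.07*(-5.08)^i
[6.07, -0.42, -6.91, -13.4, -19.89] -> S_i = 6.07 + -6.49*i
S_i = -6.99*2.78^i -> [-6.99, -19.43, -54.02, -150.18, -417.5]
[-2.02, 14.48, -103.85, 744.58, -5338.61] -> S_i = -2.02*(-7.17)^i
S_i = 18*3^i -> [18, 54, 162, 486, 1458]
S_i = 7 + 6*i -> [7, 13, 19, 25, 31]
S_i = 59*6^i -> [59, 354, 2124, 12744, 76464]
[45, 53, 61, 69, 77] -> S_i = 45 + 8*i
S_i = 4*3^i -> [4, 12, 36, 108, 324]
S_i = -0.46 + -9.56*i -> [-0.46, -10.02, -19.58, -29.14, -38.7]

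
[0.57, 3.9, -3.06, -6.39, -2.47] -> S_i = Random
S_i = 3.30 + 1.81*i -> [3.3, 5.11, 6.92, 8.73, 10.54]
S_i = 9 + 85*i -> [9, 94, 179, 264, 349]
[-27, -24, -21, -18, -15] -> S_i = -27 + 3*i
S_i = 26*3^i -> [26, 78, 234, 702, 2106]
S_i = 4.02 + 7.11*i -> [4.02, 11.13, 18.24, 25.35, 32.46]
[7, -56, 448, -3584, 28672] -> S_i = 7*-8^i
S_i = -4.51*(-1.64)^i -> [-4.51, 7.4, -12.13, 19.89, -32.63]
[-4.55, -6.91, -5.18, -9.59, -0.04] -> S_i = Random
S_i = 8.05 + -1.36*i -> [8.05, 6.69, 5.33, 3.97, 2.61]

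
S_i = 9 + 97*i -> [9, 106, 203, 300, 397]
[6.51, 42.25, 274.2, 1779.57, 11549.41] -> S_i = 6.51*6.49^i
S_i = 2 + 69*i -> [2, 71, 140, 209, 278]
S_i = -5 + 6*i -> [-5, 1, 7, 13, 19]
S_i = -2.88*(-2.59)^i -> [-2.88, 7.46, -19.32, 50.04, -129.6]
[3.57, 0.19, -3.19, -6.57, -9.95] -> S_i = 3.57 + -3.38*i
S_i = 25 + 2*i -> [25, 27, 29, 31, 33]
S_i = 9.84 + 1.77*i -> [9.84, 11.61, 13.38, 15.15, 16.92]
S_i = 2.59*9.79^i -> [2.59, 25.36, 248.24, 2430.23, 23791.98]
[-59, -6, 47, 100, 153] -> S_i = -59 + 53*i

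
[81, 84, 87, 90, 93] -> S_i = 81 + 3*i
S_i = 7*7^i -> [7, 49, 343, 2401, 16807]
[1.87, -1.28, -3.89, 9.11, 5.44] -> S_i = Random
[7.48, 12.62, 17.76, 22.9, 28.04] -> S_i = 7.48 + 5.14*i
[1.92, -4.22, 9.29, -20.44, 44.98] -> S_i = 1.92*(-2.20)^i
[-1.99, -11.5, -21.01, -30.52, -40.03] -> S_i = -1.99 + -9.51*i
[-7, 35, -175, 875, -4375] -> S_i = -7*-5^i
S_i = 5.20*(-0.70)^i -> [5.2, -3.64, 2.55, -1.78, 1.25]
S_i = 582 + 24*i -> [582, 606, 630, 654, 678]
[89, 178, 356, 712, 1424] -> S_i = 89*2^i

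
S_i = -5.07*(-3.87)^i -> [-5.07, 19.62, -75.93, 293.86, -1137.24]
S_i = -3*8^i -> [-3, -24, -192, -1536, -12288]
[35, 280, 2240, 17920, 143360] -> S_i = 35*8^i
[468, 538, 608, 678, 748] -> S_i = 468 + 70*i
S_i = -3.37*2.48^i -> [-3.37, -8.36, -20.73, -51.4, -127.48]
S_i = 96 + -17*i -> [96, 79, 62, 45, 28]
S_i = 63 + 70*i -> [63, 133, 203, 273, 343]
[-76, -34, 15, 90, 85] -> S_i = Random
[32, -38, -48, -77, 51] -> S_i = Random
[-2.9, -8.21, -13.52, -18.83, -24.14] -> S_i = -2.90 + -5.31*i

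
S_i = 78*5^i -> [78, 390, 1950, 9750, 48750]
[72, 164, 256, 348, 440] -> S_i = 72 + 92*i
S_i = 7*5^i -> [7, 35, 175, 875, 4375]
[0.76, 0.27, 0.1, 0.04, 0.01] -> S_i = 0.76*0.36^i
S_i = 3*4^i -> [3, 12, 48, 192, 768]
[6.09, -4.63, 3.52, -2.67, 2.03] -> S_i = 6.09*(-0.76)^i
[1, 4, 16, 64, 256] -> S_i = 1*4^i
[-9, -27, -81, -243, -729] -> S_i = -9*3^i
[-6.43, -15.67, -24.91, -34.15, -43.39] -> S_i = -6.43 + -9.24*i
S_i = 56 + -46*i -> [56, 10, -36, -82, -128]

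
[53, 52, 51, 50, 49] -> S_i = 53 + -1*i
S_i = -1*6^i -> [-1, -6, -36, -216, -1296]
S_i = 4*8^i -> [4, 32, 256, 2048, 16384]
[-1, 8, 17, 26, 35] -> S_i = -1 + 9*i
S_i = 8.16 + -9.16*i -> [8.16, -1.0, -10.16, -19.32, -28.48]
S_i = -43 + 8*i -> [-43, -35, -27, -19, -11]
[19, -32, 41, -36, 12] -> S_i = Random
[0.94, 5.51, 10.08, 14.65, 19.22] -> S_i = 0.94 + 4.57*i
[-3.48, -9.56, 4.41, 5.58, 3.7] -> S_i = Random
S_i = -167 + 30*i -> [-167, -137, -107, -77, -47]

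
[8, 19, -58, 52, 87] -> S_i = Random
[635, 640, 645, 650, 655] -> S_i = 635 + 5*i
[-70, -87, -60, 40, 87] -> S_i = Random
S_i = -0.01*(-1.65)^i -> [-0.01, 0.02, -0.03, 0.04, -0.07]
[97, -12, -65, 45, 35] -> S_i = Random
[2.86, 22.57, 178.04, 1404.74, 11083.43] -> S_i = 2.86*7.89^i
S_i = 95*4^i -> [95, 380, 1520, 6080, 24320]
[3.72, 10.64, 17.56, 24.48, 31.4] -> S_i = 3.72 + 6.92*i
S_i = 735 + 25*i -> [735, 760, 785, 810, 835]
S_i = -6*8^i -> [-6, -48, -384, -3072, -24576]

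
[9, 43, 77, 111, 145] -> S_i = 9 + 34*i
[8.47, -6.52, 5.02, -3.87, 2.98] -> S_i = 8.47*(-0.77)^i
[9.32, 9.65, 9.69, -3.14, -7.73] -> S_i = Random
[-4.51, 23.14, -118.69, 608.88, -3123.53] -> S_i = -4.51*(-5.13)^i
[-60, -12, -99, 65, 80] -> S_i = Random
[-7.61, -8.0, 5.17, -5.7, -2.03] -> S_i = Random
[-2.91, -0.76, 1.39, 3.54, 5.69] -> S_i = -2.91 + 2.15*i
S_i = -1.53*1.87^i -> [-1.53, -2.86, -5.35, -10.0, -18.71]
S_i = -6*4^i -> [-6, -24, -96, -384, -1536]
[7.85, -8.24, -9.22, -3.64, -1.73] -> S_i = Random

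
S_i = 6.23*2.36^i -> [6.23, 14.7, 34.7, 81.89, 193.26]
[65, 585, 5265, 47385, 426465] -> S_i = 65*9^i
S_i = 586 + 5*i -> [586, 591, 596, 601, 606]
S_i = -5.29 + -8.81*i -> [-5.29, -14.1, -22.91, -31.72, -40.53]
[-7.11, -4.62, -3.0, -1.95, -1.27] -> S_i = -7.11*0.65^i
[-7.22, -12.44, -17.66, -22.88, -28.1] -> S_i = -7.22 + -5.22*i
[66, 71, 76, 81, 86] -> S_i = 66 + 5*i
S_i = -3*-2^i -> [-3, 6, -12, 24, -48]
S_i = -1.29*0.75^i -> [-1.29, -0.97, -0.73, -0.54, -0.41]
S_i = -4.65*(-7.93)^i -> [-4.65, 36.87, -292.41, 2318.85, -18388.47]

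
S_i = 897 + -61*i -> [897, 836, 775, 714, 653]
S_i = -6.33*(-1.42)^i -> [-6.33, 8.99, -12.76, 18.12, -25.74]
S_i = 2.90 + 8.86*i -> [2.9, 11.76, 20.62, 29.48, 38.34]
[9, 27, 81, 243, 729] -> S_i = 9*3^i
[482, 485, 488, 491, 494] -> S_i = 482 + 3*i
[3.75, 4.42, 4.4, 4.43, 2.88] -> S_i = Random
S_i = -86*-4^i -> [-86, 344, -1376, 5504, -22016]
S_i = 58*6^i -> [58, 348, 2088, 12528, 75168]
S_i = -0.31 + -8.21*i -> [-0.31, -8.52, -16.73, -24.94, -33.15]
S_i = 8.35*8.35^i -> [8.35, 69.72, 582.18, 4861.23, 40591.25]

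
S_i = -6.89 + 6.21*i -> [-6.89, -0.68, 5.53, 11.74, 17.95]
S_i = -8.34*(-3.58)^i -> [-8.34, 29.86, -106.89, 382.66, -1369.93]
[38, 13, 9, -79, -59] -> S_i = Random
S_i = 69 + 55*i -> [69, 124, 179, 234, 289]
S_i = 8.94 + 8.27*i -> [8.94, 17.21, 25.48, 33.75, 42.02]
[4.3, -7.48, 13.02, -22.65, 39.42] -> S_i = 4.30*(-1.74)^i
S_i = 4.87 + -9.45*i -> [4.87, -4.58, -14.03, -23.48, -32.93]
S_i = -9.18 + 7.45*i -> [-9.18, -1.73, 5.72, 13.17, 20.62]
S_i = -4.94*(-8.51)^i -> [-4.94, 42.04, -357.76, 3044.5, -25908.67]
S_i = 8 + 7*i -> [8, 15, 22, 29, 36]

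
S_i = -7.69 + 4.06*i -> [-7.69, -3.63, 0.43, 4.49, 8.55]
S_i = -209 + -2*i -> [-209, -211, -213, -215, -217]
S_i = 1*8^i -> [1, 8, 64, 512, 4096]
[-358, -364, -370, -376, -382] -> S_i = -358 + -6*i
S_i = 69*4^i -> [69, 276, 1104, 4416, 17664]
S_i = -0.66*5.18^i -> [-0.66, -3.42, -17.71, -91.73, -475.19]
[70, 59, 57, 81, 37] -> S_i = Random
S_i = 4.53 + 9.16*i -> [4.53, 13.69, 22.85, 32.01, 41.17]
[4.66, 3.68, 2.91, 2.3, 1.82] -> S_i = 4.66*0.79^i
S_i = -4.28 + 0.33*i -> [-4.28, -3.95, -3.62, -3.29, -2.96]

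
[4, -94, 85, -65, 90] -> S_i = Random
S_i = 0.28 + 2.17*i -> [0.28, 2.45, 4.62, 6.79, 8.96]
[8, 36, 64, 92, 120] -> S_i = 8 + 28*i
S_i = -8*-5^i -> [-8, 40, -200, 1000, -5000]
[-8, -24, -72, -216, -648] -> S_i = -8*3^i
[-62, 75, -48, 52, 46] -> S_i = Random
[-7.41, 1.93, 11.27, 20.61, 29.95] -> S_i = -7.41 + 9.34*i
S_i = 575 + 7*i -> [575, 582, 589, 596, 603]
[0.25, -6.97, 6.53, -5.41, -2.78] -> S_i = Random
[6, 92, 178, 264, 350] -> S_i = 6 + 86*i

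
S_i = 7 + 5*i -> [7, 12, 17, 22, 27]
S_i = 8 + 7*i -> [8, 15, 22, 29, 36]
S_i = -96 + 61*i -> [-96, -35, 26, 87, 148]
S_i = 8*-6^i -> [8, -48, 288, -1728, 10368]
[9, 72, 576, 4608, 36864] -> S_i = 9*8^i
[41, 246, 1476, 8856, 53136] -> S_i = 41*6^i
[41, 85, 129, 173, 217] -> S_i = 41 + 44*i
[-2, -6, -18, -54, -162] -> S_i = -2*3^i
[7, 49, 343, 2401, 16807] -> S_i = 7*7^i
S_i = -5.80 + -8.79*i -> [-5.8, -14.59, -23.38, -32.17, -40.96]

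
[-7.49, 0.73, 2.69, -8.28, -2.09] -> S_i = Random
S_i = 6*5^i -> [6, 30, 150, 750, 3750]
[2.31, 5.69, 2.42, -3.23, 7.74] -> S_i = Random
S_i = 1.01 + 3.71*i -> [1.01, 4.72, 8.43, 12.14, 15.85]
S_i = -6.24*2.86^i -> [-6.24, -17.85, -51.04, -145.98, -417.49]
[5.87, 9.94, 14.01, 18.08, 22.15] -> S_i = 5.87 + 4.07*i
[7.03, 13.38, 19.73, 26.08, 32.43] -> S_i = 7.03 + 6.35*i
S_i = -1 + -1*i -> [-1, -2, -3, -4, -5]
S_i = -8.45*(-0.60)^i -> [-8.45, 5.07, -3.04, 1.83, -1.1]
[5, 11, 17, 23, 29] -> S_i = 5 + 6*i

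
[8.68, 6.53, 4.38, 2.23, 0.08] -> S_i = 8.68 + -2.15*i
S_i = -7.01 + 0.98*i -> [-7.01, -6.03, -5.05, -4.07, -3.09]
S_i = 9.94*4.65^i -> [9.94, 46.22, 214.93, 999.41, 4647.27]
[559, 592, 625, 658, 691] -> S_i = 559 + 33*i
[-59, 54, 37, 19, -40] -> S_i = Random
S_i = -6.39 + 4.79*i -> [-6.39, -1.6, 3.19, 7.98, 12.77]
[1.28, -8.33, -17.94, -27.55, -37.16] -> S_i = 1.28 + -9.61*i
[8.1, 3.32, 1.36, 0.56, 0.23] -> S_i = 8.10*0.41^i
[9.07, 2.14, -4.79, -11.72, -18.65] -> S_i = 9.07 + -6.93*i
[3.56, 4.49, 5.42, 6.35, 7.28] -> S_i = 3.56 + 0.93*i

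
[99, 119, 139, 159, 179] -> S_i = 99 + 20*i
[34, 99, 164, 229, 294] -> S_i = 34 + 65*i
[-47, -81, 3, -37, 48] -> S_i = Random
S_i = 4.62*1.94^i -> [4.62, 8.96, 17.39, 33.73, 65.44]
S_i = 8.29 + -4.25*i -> [8.29, 4.04, -0.21, -4.46, -8.71]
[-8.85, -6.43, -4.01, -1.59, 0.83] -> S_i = -8.85 + 2.42*i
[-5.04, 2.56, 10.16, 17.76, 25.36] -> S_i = -5.04 + 7.60*i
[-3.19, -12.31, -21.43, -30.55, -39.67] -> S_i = -3.19 + -9.12*i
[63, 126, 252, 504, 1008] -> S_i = 63*2^i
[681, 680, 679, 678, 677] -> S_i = 681 + -1*i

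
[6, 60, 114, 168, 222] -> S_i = 6 + 54*i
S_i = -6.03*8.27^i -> [-6.03, -49.87, -412.41, -3410.62, -28205.86]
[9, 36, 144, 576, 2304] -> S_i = 9*4^i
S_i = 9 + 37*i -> [9, 46, 83, 120, 157]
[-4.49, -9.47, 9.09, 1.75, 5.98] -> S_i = Random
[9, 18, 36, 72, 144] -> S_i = 9*2^i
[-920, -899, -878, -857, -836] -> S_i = -920 + 21*i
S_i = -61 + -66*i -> [-61, -127, -193, -259, -325]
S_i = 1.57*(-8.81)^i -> [1.57, -13.83, 121.86, -1073.56, 9458.09]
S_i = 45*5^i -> [45, 225, 1125, 5625, 28125]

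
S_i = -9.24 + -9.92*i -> [-9.24, -19.16, -29.08, -39.0, -48.92]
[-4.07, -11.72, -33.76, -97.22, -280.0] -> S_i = -4.07*2.88^i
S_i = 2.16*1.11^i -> [2.16, 2.4, 2.66, 2.95, 3.28]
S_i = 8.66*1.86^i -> [8.66, 16.11, 29.96, 55.73, 103.65]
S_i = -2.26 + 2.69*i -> [-2.26, 0.43, 3.12, 5.81, 8.5]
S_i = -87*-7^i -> [-87, 609, -4263, 29841, -208887]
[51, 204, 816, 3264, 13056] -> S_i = 51*4^i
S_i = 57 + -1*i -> [57, 56, 55, 54, 53]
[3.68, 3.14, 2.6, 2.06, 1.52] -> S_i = 3.68 + -0.54*i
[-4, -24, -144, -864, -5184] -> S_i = -4*6^i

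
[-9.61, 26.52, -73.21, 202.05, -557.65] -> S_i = -9.61*(-2.76)^i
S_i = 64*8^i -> [64, 512, 4096, 32768, 262144]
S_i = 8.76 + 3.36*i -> [8.76, 12.12, 15.48, 18.84, 22.2]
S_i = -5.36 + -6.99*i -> [-5.36, -12.35, -19.34, -26.33, -33.32]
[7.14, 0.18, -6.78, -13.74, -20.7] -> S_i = 7.14 + -6.96*i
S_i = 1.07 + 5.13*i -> [1.07, 6.2, 11.33, 16.46, 21.59]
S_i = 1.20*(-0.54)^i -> [1.2, -0.65, 0.35, -0.19, 0.1]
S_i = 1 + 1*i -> [1, 2, 3, 4, 5]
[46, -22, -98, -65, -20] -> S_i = Random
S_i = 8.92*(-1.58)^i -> [8.92, -14.09, 22.27, -35.18, 55.59]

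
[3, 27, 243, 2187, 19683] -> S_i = 3*9^i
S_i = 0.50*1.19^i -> [0.5, 0.6, 0.71, 0.84, 1.0]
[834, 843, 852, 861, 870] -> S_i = 834 + 9*i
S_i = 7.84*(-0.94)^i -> [7.84, -7.37, 6.93, -6.51, 6.12]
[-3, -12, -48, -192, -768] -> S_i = -3*4^i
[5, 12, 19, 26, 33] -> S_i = 5 + 7*i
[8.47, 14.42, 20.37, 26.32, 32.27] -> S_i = 8.47 + 5.95*i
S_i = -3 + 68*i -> [-3, 65, 133, 201, 269]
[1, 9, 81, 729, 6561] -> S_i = 1*9^i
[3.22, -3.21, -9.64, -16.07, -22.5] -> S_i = 3.22 + -6.43*i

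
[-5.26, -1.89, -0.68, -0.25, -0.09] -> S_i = -5.26*0.36^i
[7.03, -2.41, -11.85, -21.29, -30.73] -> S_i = 7.03 + -9.44*i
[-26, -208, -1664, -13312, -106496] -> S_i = -26*8^i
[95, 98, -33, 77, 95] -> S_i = Random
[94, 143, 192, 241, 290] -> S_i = 94 + 49*i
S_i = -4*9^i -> [-4, -36, -324, -2916, -26244]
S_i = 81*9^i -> [81, 729, 6561, 59049, 531441]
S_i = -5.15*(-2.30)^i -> [-5.15, 11.84, -27.24, 62.66, -144.12]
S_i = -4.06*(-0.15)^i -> [-4.06, 0.61, -0.09, 0.01, -0.0]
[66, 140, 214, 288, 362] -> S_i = 66 + 74*i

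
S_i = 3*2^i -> [3, 6, 12, 24, 48]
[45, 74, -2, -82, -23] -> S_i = Random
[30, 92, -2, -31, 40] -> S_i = Random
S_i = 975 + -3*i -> [975, 972, 969, 966, 963]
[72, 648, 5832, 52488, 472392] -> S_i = 72*9^i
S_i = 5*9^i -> [5, 45, 405, 3645, 32805]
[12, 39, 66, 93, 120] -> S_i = 12 + 27*i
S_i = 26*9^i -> [26, 234, 2106, 18954, 170586]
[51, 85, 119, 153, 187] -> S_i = 51 + 34*i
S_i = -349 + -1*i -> [-349, -350, -351, -352, -353]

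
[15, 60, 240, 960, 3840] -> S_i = 15*4^i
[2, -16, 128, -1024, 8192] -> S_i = 2*-8^i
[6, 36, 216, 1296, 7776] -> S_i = 6*6^i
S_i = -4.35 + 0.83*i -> [-4.35, -3.52, -2.69, -1.86, -1.03]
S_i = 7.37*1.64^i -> [7.37, 12.09, 19.82, 32.51, 53.31]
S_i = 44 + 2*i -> [44, 46, 48, 50, 52]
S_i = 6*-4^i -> [6, -24, 96, -384, 1536]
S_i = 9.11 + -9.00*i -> [9.11, 0.11, -8.89, -17.89, -26.89]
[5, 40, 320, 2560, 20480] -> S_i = 5*8^i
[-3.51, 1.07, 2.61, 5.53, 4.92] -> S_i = Random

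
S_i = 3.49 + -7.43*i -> [3.49, -3.94, -11.37, -18.8, -26.23]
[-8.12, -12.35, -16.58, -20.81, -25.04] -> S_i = -8.12 + -4.23*i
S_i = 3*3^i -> [3, 9, 27, 81, 243]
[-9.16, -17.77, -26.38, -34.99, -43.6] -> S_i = -9.16 + -8.61*i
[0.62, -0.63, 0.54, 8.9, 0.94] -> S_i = Random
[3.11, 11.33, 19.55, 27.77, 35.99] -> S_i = 3.11 + 8.22*i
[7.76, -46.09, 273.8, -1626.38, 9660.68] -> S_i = 7.76*(-5.94)^i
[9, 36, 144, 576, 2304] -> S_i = 9*4^i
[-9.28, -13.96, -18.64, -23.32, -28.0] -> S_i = -9.28 + -4.68*i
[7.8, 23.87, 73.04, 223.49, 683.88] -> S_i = 7.80*3.06^i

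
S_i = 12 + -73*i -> [12, -61, -134, -207, -280]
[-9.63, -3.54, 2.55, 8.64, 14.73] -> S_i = -9.63 + 6.09*i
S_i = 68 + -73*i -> [68, -5, -78, -151, -224]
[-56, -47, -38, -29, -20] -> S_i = -56 + 9*i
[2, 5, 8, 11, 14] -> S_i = 2 + 3*i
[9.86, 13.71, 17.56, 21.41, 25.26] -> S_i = 9.86 + 3.85*i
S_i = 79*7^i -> [79, 553, 3871, 27097, 189679]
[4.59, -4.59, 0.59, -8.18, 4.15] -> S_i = Random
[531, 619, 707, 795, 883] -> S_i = 531 + 88*i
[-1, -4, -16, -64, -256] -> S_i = -1*4^i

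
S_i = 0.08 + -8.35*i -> [0.08, -8.27, -16.62, -24.97, -33.32]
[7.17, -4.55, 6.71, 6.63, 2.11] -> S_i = Random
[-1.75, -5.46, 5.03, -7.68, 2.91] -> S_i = Random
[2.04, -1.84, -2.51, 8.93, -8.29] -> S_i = Random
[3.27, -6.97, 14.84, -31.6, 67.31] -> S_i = 3.27*(-2.13)^i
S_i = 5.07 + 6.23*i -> [5.07, 11.3, 17.53, 23.76, 29.99]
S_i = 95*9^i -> [95, 855, 7695, 69255, 623295]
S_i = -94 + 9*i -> [-94, -85, -76, -67, -58]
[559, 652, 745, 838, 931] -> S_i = 559 + 93*i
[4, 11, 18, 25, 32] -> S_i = 4 + 7*i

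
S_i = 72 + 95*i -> [72, 167, 262, 357, 452]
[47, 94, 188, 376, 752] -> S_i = 47*2^i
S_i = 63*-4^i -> [63, -252, 1008, -4032, 16128]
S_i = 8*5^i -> [8, 40, 200, 1000, 5000]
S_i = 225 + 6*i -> [225, 231, 237, 243, 249]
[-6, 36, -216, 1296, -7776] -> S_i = -6*-6^i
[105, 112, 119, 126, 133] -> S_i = 105 + 7*i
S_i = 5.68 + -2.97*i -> [5.68, 2.71, -0.26, -3.23, -6.2]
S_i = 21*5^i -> [21, 105, 525, 2625, 13125]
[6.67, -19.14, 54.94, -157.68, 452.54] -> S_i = 6.67*(-2.87)^i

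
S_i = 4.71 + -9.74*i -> [4.71, -5.03, -14.77, -24.51, -34.25]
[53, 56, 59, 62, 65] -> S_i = 53 + 3*i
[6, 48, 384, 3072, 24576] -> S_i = 6*8^i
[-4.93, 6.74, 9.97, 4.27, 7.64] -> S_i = Random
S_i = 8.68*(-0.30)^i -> [8.68, -2.6, 0.78, -0.23, 0.07]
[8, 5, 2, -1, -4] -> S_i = 8 + -3*i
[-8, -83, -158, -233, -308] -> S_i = -8 + -75*i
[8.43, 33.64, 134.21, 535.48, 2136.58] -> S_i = 8.43*3.99^i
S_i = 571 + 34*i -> [571, 605, 639, 673, 707]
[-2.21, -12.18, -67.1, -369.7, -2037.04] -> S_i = -2.21*5.51^i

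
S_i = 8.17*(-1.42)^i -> [8.17, -11.6, 16.47, -23.39, 33.22]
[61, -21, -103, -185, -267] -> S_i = 61 + -82*i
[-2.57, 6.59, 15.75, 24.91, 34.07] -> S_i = -2.57 + 9.16*i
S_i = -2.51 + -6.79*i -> [-2.51, -9.3, -16.09, -22.88, -29.67]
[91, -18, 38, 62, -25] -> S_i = Random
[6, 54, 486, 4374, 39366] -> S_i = 6*9^i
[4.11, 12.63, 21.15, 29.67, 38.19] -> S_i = 4.11 + 8.52*i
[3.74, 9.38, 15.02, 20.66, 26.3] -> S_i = 3.74 + 5.64*i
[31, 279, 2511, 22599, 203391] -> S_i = 31*9^i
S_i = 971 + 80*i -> [971, 1051, 1131, 1211, 1291]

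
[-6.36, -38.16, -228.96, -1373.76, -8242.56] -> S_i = -6.36*6.00^i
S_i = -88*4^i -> [-88, -352, -1408, -5632, -22528]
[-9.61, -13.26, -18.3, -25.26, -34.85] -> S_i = -9.61*1.38^i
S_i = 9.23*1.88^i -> [9.23, 17.35, 32.62, 61.33, 115.3]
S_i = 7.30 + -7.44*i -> [7.3, -0.14, -7.58, -15.02, -22.46]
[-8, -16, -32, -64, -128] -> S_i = -8*2^i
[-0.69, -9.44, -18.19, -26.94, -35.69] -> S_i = -0.69 + -8.75*i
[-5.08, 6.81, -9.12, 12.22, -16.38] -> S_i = -5.08*(-1.34)^i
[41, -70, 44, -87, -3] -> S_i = Random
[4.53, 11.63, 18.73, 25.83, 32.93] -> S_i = 4.53 + 7.10*i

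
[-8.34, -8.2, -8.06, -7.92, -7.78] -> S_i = -8.34 + 0.14*i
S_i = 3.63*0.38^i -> [3.63, 1.38, 0.52, 0.2, 0.08]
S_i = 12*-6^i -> [12, -72, 432, -2592, 15552]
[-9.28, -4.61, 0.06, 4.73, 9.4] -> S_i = -9.28 + 4.67*i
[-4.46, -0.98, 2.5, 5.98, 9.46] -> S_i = -4.46 + 3.48*i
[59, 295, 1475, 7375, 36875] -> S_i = 59*5^i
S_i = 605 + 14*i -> [605, 619, 633, 647, 661]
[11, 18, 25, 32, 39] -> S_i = 11 + 7*i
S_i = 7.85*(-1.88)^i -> [7.85, -14.76, 27.75, -52.16, 98.06]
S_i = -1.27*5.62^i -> [-1.27, -7.14, -40.11, -225.43, -1266.92]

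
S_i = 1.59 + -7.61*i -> [1.59, -6.02, -13.63, -21.24, -28.85]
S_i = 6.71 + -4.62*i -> [6.71, 2.09, -2.53, -7.15, -11.77]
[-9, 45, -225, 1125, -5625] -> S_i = -9*-5^i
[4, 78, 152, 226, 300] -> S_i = 4 + 74*i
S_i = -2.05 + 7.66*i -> [-2.05, 5.61, 13.27, 20.93, 28.59]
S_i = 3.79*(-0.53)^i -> [3.79, -2.01, 1.06, -0.56, 0.3]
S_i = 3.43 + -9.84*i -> [3.43, -6.41, -16.25, -26.09, -35.93]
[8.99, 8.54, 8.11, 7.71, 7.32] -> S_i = 8.99*0.95^i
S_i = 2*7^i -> [2, 14, 98, 686, 4802]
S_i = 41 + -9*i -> [41, 32, 23, 14, 5]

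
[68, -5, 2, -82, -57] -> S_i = Random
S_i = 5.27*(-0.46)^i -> [5.27, -2.42, 1.12, -0.51, 0.24]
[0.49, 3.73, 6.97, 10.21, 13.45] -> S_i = 0.49 + 3.24*i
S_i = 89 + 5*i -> [89, 94, 99, 104, 109]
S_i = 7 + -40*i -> [7, -33, -73, -113, -153]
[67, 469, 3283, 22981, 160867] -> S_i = 67*7^i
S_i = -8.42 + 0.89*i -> [-8.42, -7.53, -6.64, -5.75, -4.86]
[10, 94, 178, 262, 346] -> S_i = 10 + 84*i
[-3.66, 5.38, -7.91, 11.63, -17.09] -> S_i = -3.66*(-1.47)^i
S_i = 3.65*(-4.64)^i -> [3.65, -16.94, 78.58, -364.63, 1691.86]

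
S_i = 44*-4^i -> [44, -176, 704, -2816, 11264]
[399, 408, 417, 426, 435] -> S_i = 399 + 9*i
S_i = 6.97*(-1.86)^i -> [6.97, -12.96, 24.11, -44.85, 83.42]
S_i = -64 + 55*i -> [-64, -9, 46, 101, 156]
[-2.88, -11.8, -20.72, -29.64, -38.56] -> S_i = -2.88 + -8.92*i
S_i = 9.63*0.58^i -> [9.63, 5.59, 3.24, 1.88, 1.09]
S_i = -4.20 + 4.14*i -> [-4.2, -0.06, 4.08, 8.22, 12.36]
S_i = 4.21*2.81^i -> [4.21, 11.83, 33.24, 93.41, 262.49]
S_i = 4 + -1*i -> [4, 3, 2, 1, 0]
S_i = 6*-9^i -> [6, -54, 486, -4374, 39366]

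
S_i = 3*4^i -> [3, 12, 48, 192, 768]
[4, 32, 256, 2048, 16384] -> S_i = 4*8^i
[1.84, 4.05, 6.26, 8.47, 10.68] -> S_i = 1.84 + 2.21*i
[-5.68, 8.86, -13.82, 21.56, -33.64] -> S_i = -5.68*(-1.56)^i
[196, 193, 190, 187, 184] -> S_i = 196 + -3*i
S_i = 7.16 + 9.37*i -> [7.16, 16.53, 25.9, 35.27, 44.64]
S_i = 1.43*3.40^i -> [1.43, 4.86, 16.53, 56.2, 191.1]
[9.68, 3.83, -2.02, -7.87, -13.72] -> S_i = 9.68 + -5.85*i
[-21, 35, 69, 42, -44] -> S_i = Random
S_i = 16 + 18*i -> [16, 34, 52, 70, 88]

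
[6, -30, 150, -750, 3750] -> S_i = 6*-5^i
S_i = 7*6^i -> [7, 42, 252, 1512, 9072]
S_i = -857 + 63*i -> [-857, -794, -731, -668, -605]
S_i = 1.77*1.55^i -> [1.77, 2.74, 4.25, 6.59, 10.22]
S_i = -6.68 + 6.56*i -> [-6.68, -0.12, 6.44, 13.0, 19.56]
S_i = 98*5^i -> [98, 490, 2450, 12250, 61250]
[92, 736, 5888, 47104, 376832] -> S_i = 92*8^i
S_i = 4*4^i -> [4, 16, 64, 256, 1024]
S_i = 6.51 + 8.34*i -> [6.51, 14.85, 23.19, 31.53, 39.87]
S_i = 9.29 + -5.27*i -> [9.29, 4.02, -1.25, -6.52, -11.79]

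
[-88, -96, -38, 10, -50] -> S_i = Random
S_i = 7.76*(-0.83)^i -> [7.76, -6.44, 5.35, -4.44, 3.68]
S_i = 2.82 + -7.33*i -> [2.82, -4.51, -11.84, -19.17, -26.5]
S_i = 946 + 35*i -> [946, 981, 1016, 1051, 1086]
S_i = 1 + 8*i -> [1, 9, 17, 25, 33]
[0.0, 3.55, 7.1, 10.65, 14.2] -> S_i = -0.00 + 3.55*i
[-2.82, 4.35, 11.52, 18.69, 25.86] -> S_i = -2.82 + 7.17*i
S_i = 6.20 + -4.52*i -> [6.2, 1.68, -2.84, -7.36, -11.88]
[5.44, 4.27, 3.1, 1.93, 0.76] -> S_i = 5.44 + -1.17*i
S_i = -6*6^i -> [-6, -36, -216, -1296, -7776]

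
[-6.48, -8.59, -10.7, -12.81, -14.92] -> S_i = -6.48 + -2.11*i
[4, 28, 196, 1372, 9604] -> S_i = 4*7^i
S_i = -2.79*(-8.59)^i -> [-2.79, 23.97, -205.87, 1768.41, -15190.67]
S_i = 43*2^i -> [43, 86, 172, 344, 688]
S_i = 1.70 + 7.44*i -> [1.7, 9.14, 16.58, 24.02, 31.46]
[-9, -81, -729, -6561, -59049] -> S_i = -9*9^i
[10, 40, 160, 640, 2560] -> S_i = 10*4^i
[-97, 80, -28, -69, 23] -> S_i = Random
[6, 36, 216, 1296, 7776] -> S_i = 6*6^i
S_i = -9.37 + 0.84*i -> [-9.37, -8.53, -7.69, -6.85, -6.01]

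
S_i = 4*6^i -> [4, 24, 144, 864, 5184]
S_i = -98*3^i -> [-98, -294, -882, -2646, -7938]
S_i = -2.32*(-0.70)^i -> [-2.32, 1.62, -1.14, 0.8, -0.56]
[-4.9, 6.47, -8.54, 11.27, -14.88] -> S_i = -4.90*(-1.32)^i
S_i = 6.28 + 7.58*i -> [6.28, 13.86, 21.44, 29.02, 36.6]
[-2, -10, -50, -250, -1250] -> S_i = -2*5^i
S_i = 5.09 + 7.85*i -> [5.09, 12.94, 20.79, 28.64, 36.49]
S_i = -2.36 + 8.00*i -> [-2.36, 5.64, 13.64, 21.64, 29.64]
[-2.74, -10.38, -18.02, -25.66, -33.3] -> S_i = -2.74 + -7.64*i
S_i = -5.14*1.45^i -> [-5.14, -7.45, -10.81, -15.67, -22.72]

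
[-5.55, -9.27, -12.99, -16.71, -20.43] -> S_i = -5.55 + -3.72*i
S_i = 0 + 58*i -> [0, 58, 116, 174, 232]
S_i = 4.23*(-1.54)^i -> [4.23, -6.51, 10.03, -15.45, 23.79]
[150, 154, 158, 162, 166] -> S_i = 150 + 4*i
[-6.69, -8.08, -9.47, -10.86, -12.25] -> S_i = -6.69 + -1.39*i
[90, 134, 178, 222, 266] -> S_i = 90 + 44*i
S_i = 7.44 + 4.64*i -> [7.44, 12.08, 16.72, 21.36, 26.0]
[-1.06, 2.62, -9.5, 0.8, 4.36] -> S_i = Random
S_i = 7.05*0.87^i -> [7.05, 6.13, 5.34, 4.64, 4.04]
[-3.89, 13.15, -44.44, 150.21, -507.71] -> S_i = -3.89*(-3.38)^i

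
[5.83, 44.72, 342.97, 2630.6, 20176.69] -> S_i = 5.83*7.67^i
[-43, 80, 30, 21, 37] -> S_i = Random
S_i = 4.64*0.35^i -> [4.64, 1.62, 0.57, 0.2, 0.07]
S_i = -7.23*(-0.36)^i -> [-7.23, 2.6, -0.94, 0.34, -0.12]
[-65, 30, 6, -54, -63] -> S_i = Random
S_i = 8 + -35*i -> [8, -27, -62, -97, -132]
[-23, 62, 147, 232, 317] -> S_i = -23 + 85*i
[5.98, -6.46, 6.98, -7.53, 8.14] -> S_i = 5.98*(-1.08)^i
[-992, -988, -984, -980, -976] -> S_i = -992 + 4*i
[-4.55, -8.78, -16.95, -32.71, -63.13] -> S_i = -4.55*1.93^i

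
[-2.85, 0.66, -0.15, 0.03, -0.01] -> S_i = -2.85*(-0.23)^i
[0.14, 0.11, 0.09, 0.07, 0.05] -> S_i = 0.14*0.78^i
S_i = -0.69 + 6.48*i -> [-0.69, 5.79, 12.27, 18.75, 25.23]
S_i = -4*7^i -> [-4, -28, -196, -1372, -9604]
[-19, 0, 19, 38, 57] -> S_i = -19 + 19*i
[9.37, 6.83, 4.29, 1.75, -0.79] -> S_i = 9.37 + -2.54*i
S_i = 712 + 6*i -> [712, 718, 724, 730, 736]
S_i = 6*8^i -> [6, 48, 384, 3072, 24576]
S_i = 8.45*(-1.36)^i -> [8.45, -11.49, 15.63, -21.26, 28.91]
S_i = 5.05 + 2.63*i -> [5.05, 7.68, 10.31, 12.94, 15.57]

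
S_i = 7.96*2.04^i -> [7.96, 16.24, 33.13, 67.58, 137.86]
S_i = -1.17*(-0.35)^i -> [-1.17, 0.41, -0.14, 0.05, -0.02]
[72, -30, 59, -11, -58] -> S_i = Random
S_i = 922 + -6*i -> [922, 916, 910, 904, 898]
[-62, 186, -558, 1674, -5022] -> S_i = -62*-3^i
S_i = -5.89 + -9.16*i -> [-5.89, -15.05, -24.21, -33.37, -42.53]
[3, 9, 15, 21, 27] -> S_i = 3 + 6*i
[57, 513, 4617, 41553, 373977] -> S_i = 57*9^i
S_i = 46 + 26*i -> [46, 72, 98, 124, 150]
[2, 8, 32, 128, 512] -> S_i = 2*4^i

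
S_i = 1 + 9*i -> [1, 10, 19, 28, 37]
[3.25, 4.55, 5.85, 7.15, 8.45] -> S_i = 3.25 + 1.30*i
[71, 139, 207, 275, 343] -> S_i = 71 + 68*i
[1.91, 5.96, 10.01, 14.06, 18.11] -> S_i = 1.91 + 4.05*i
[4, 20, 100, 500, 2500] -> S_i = 4*5^i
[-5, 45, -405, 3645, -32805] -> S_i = -5*-9^i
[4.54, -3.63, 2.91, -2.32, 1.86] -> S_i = 4.54*(-0.80)^i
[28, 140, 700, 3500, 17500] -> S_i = 28*5^i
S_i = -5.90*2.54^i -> [-5.9, -14.99, -38.06, -96.68, -245.58]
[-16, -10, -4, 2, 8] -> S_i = -16 + 6*i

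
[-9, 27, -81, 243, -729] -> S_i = -9*-3^i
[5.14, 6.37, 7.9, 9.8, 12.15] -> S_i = 5.14*1.24^i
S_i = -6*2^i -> [-6, -12, -24, -48, -96]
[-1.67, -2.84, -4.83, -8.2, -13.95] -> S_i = -1.67*1.70^i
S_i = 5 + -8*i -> [5, -3, -11, -19, -27]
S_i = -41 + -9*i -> [-41, -50, -59, -68, -77]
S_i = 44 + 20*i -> [44, 64, 84, 104, 124]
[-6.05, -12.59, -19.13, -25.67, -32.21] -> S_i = -6.05 + -6.54*i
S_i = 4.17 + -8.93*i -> [4.17, -4.76, -13.69, -22.62, -31.55]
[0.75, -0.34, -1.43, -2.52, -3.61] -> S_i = 0.75 + -1.09*i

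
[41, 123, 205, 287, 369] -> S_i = 41 + 82*i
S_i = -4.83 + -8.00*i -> [-4.83, -12.83, -20.83, -28.83, -36.83]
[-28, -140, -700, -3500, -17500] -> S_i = -28*5^i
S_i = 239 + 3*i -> [239, 242, 245, 248, 251]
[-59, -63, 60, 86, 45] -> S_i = Random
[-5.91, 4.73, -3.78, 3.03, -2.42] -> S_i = -5.91*(-0.80)^i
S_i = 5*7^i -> [5, 35, 245, 1715, 12005]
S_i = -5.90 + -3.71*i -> [-5.9, -9.61, -13.32, -17.03, -20.74]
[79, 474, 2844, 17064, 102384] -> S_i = 79*6^i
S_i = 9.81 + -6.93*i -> [9.81, 2.88, -4.05, -10.98, -17.91]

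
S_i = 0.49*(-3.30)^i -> [0.49, -1.62, 5.34, -17.61, 58.11]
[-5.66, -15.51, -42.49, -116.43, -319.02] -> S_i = -5.66*2.74^i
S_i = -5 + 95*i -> [-5, 90, 185, 280, 375]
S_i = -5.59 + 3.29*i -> [-5.59, -2.3, 0.99, 4.28, 7.57]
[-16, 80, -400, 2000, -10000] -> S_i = -16*-5^i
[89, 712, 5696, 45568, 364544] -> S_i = 89*8^i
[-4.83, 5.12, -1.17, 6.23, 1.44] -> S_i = Random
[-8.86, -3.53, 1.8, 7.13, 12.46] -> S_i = -8.86 + 5.33*i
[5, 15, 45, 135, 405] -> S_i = 5*3^i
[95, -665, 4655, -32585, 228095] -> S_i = 95*-7^i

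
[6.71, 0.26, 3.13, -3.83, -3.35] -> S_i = Random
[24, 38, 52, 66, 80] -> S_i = 24 + 14*i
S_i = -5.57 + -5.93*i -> [-5.57, -11.5, -17.43, -23.36, -29.29]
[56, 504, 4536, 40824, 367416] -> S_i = 56*9^i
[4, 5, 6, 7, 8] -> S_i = 4 + 1*i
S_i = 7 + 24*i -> [7, 31, 55, 79, 103]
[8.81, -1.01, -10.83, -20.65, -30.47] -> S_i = 8.81 + -9.82*i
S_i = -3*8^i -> [-3, -24, -192, -1536, -12288]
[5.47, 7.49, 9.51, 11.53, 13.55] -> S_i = 5.47 + 2.02*i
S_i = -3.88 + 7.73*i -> [-3.88, 3.85, 11.58, 19.31, 27.04]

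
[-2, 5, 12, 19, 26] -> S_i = -2 + 7*i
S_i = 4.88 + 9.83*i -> [4.88, 14.71, 24.54, 34.37, 44.2]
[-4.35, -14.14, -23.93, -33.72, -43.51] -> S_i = -4.35 + -9.79*i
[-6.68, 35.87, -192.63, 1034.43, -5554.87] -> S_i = -6.68*(-5.37)^i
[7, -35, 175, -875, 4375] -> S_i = 7*-5^i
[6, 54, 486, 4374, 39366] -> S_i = 6*9^i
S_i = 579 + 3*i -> [579, 582, 585, 588, 591]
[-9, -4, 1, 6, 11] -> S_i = -9 + 5*i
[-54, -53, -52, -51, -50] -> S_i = -54 + 1*i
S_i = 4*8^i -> [4, 32, 256, 2048, 16384]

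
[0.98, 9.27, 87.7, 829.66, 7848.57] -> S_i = 0.98*9.46^i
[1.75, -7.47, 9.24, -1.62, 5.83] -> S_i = Random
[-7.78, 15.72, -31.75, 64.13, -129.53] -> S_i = -7.78*(-2.02)^i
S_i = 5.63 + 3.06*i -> [5.63, 8.69, 11.75, 14.81, 17.87]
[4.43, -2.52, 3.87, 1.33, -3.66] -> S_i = Random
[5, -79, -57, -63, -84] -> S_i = Random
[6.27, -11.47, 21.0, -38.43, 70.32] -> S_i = 6.27*(-1.83)^i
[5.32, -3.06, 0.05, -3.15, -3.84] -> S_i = Random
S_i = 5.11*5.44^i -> [5.11, 27.8, 151.22, 822.65, 4475.24]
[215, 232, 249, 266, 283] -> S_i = 215 + 17*i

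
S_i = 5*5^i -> [5, 25, 125, 625, 3125]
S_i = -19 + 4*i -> [-19, -15, -11, -7, -3]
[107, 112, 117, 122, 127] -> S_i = 107 + 5*i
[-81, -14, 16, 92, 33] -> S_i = Random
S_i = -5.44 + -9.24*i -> [-5.44, -14.68, -23.92, -33.16, -42.4]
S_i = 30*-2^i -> [30, -60, 120, -240, 480]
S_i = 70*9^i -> [70, 630, 5670, 51030, 459270]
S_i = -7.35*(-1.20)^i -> [-7.35, 8.82, -10.58, 12.7, -15.24]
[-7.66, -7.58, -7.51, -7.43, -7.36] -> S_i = -7.66*0.99^i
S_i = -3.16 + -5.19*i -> [-3.16, -8.35, -13.54, -18.73, -23.92]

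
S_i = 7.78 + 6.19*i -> [7.78, 13.97, 20.16, 26.35, 32.54]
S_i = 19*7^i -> [19, 133, 931, 6517, 45619]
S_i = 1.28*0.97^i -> [1.28, 1.24, 1.2, 1.17, 1.13]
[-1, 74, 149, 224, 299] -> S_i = -1 + 75*i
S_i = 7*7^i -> [7, 49, 343, 2401, 16807]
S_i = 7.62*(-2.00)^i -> [7.62, -15.24, 30.48, -60.96, 121.92]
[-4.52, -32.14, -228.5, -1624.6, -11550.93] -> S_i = -4.52*7.11^i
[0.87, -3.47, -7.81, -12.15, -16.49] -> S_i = 0.87 + -4.34*i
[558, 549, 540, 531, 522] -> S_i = 558 + -9*i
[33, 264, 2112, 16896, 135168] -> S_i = 33*8^i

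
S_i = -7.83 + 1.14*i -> [-7.83, -6.69, -5.55, -4.41, -3.27]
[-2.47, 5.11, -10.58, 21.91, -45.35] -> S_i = -2.47*(-2.07)^i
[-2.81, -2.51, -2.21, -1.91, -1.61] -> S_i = -2.81 + 0.30*i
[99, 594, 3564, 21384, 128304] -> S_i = 99*6^i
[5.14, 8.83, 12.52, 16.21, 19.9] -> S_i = 5.14 + 3.69*i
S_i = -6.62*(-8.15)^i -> [-6.62, 53.95, -439.72, 3583.69, -29207.1]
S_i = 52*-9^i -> [52, -468, 4212, -37908, 341172]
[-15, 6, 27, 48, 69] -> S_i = -15 + 21*i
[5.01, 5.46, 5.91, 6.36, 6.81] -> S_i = 5.01 + 0.45*i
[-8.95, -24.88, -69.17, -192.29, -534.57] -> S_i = -8.95*2.78^i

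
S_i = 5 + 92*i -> [5, 97, 189, 281, 373]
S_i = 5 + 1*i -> [5, 6, 7, 8, 9]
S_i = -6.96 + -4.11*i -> [-6.96, -11.07, -15.18, -19.29, -23.4]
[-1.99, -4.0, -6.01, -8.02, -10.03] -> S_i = -1.99 + -2.01*i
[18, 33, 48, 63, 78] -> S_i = 18 + 15*i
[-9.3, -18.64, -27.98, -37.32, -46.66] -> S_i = -9.30 + -9.34*i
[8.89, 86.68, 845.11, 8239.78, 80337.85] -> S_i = 8.89*9.75^i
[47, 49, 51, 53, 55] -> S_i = 47 + 2*i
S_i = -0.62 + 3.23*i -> [-0.62, 2.61, 5.84, 9.07, 12.3]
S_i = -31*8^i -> [-31, -248, -1984, -15872, -126976]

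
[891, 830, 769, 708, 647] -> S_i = 891 + -61*i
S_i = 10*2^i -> [10, 20, 40, 80, 160]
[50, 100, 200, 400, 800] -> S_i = 50*2^i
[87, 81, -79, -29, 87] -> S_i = Random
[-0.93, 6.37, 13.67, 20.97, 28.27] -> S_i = -0.93 + 7.30*i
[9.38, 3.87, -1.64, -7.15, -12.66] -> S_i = 9.38 + -5.51*i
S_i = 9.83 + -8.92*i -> [9.83, 0.91, -8.01, -16.93, -25.85]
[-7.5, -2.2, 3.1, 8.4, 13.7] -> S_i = -7.50 + 5.30*i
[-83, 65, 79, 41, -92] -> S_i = Random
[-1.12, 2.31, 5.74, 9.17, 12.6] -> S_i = -1.12 + 3.43*i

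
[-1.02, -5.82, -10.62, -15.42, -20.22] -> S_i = -1.02 + -4.80*i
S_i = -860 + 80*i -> [-860, -780, -700, -620, -540]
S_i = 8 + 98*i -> [8, 106, 204, 302, 400]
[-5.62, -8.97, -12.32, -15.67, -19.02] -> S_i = -5.62 + -3.35*i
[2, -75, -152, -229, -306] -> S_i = 2 + -77*i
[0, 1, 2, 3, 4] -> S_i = 0 + 1*i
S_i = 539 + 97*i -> [539, 636, 733, 830, 927]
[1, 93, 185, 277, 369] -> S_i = 1 + 92*i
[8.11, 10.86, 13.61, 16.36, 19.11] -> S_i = 8.11 + 2.75*i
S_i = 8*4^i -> [8, 32, 128, 512, 2048]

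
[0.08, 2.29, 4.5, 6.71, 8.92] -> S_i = 0.08 + 2.21*i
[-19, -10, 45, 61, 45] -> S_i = Random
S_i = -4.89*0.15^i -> [-4.89, -0.73, -0.11, -0.02, -0.0]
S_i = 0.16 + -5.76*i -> [0.16, -5.6, -11.36, -17.12, -22.88]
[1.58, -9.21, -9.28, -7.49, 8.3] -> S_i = Random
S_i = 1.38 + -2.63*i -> [1.38, -1.25, -3.88, -6.51, -9.14]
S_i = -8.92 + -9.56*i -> [-8.92, -18.48, -28.04, -37.6, -47.16]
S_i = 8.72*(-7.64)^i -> [8.72, -66.62, 508.98, -3888.63, 29709.13]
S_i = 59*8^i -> [59, 472, 3776, 30208, 241664]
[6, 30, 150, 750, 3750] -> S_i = 6*5^i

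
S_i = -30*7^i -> [-30, -210, -1470, -10290, -72030]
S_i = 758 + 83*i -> [758, 841, 924, 1007, 1090]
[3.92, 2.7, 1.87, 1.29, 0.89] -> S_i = 3.92*0.69^i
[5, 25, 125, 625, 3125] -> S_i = 5*5^i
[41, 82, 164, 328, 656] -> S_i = 41*2^i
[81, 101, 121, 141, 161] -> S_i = 81 + 20*i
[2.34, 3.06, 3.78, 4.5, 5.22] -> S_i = 2.34 + 0.72*i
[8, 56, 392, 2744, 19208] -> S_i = 8*7^i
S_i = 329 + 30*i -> [329, 359, 389, 419, 449]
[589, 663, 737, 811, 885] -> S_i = 589 + 74*i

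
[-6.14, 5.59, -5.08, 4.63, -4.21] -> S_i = -6.14*(-0.91)^i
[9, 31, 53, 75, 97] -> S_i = 9 + 22*i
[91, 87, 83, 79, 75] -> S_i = 91 + -4*i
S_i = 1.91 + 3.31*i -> [1.91, 5.22, 8.53, 11.84, 15.15]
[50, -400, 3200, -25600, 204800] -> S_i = 50*-8^i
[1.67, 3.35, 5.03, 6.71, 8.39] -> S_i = 1.67 + 1.68*i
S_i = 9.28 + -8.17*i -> [9.28, 1.11, -7.06, -15.23, -23.4]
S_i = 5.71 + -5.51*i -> [5.71, 0.2, -5.31, -10.82, -16.33]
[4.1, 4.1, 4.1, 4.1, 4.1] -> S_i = 4.10*1.00^i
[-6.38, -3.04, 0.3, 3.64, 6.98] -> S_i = -6.38 + 3.34*i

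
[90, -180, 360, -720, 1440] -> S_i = 90*-2^i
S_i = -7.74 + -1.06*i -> [-7.74, -8.8, -9.86, -10.92, -11.98]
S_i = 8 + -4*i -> [8, 4, 0, -4, -8]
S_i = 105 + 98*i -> [105, 203, 301, 399, 497]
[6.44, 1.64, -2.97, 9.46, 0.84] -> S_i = Random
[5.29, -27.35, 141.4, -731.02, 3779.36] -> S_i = 5.29*(-5.17)^i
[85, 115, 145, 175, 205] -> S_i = 85 + 30*i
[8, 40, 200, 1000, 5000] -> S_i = 8*5^i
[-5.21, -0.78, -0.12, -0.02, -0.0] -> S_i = -5.21*0.15^i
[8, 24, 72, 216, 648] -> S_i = 8*3^i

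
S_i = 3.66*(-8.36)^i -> [3.66, -30.6, 255.8, -2138.45, 17877.48]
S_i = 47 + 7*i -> [47, 54, 61, 68, 75]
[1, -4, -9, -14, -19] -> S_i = 1 + -5*i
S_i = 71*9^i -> [71, 639, 5751, 51759, 465831]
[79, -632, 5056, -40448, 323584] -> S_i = 79*-8^i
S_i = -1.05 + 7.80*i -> [-1.05, 6.75, 14.55, 22.35, 30.15]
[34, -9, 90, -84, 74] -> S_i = Random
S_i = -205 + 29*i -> [-205, -176, -147, -118, -89]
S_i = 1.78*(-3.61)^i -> [1.78, -6.43, 23.2, -83.74, 302.31]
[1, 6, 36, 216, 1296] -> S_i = 1*6^i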